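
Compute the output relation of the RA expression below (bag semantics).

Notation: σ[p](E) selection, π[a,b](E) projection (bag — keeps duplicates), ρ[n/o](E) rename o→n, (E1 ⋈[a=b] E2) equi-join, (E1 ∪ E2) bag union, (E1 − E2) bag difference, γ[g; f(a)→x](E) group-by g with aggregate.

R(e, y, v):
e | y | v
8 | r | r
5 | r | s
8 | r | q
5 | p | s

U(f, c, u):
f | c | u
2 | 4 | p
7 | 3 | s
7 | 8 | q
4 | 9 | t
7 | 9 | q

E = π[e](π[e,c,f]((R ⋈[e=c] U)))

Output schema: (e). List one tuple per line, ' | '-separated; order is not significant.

Stepwise |·|:
  R → 4
  U → 5
  (R ⋈[e=c] U) → 2
  π[e,c,f]((R ⋈[e=c] U)) → 2
  π[e](π[e,c,f]((R ⋈[e=c] U))) → 2

== RESULT ==
e
8
8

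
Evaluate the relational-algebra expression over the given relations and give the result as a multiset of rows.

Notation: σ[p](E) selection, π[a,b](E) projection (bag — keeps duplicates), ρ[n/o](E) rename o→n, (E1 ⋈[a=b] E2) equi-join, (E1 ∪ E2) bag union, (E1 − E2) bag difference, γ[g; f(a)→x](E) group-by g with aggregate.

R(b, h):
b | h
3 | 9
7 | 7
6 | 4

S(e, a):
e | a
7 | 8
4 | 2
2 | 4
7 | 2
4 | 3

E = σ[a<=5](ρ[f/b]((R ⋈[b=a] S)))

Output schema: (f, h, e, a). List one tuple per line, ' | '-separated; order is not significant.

Per-node cardinality:
  R → 3
  S → 5
  (R ⋈[b=a] S) → 1
  ρ[f/b]((R ⋈[b=a] S)) → 1
  σ[a<=5](ρ[f/b]((R ⋈[b=a] S))) → 1

== RESULT ==
f | h | e | a
3 | 9 | 4 | 3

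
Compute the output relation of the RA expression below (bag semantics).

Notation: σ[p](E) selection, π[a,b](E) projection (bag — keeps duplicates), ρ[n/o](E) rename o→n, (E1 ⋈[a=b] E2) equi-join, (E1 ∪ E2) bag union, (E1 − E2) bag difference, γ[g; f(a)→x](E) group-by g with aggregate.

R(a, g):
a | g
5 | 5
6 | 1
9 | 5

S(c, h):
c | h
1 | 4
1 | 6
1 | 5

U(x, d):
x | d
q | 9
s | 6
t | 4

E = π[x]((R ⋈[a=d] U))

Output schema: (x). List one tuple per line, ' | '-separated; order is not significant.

Per-node cardinality:
  R → 3
  U → 3
  (R ⋈[a=d] U) → 2
  π[x]((R ⋈[a=d] U)) → 2

== RESULT ==
x
q
s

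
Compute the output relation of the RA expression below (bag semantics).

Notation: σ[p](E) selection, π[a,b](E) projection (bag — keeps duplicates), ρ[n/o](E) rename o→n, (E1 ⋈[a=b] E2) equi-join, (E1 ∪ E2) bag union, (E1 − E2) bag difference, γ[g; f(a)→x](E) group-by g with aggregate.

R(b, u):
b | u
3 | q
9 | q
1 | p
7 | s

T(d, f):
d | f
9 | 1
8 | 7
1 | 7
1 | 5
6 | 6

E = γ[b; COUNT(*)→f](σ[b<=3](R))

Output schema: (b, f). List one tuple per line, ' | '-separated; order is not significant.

Row counts bottom-up:
  R → 4
  σ[b<=3](R) → 2
  γ[b; COUNT(*)→f](σ[b<=3](R)) → 2

== RESULT ==
b | f
1 | 1
3 | 1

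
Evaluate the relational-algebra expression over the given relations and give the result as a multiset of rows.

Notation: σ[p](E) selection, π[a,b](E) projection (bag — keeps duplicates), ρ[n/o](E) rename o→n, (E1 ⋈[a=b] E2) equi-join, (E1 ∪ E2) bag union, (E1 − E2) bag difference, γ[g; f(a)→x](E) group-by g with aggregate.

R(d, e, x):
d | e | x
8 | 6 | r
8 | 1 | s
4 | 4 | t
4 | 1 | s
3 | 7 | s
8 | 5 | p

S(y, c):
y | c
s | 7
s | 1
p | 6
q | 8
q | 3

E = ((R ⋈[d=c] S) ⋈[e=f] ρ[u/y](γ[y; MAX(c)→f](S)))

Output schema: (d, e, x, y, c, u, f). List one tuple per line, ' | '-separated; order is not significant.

Per-node cardinality:
  R → 6
  S → 5
  (R ⋈[d=c] S) → 4
  S → 5
  γ[y; MAX(c)→f](S) → 3
  ρ[u/y](γ[y; MAX(c)→f](S)) → 3
  ((R ⋈[d=c] S) ⋈[e=f] ρ[u/y](γ[y; MAX(c)→f](S))) → 2

== RESULT ==
d | e | x | y | c | u | f
3 | 7 | s | q | 3 | s | 7
8 | 6 | r | q | 8 | p | 6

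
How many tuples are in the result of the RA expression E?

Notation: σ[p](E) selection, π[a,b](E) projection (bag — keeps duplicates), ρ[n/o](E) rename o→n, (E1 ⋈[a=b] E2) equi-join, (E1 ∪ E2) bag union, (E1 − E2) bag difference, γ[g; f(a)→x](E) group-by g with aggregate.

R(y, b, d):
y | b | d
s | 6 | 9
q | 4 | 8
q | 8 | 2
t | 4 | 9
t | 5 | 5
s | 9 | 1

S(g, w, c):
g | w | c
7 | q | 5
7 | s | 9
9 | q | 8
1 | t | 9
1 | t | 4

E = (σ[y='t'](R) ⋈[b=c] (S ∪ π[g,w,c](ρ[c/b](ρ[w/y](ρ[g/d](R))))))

Row counts bottom-up:
  R → 6
  σ[y='t'](R) → 2
  S → 5
  R → 6
  ρ[g/d](R) → 6
  ρ[w/y](ρ[g/d](R)) → 6
  ρ[c/b](ρ[w/y](ρ[g/d](R))) → 6
  π[g,w,c](ρ[c/b](ρ[w/y](ρ[g/d](R)))) → 6
  (S ∪ π[g,w,c](ρ[c/b](ρ[w/y](ρ[g/d](R))))) → 11
  (σ[y='t'](R) ⋈[b=c] (S ∪ π[g,w,c](ρ[c/b](ρ[w/y](ρ[g/d](R)))))) → 5

|E| = 5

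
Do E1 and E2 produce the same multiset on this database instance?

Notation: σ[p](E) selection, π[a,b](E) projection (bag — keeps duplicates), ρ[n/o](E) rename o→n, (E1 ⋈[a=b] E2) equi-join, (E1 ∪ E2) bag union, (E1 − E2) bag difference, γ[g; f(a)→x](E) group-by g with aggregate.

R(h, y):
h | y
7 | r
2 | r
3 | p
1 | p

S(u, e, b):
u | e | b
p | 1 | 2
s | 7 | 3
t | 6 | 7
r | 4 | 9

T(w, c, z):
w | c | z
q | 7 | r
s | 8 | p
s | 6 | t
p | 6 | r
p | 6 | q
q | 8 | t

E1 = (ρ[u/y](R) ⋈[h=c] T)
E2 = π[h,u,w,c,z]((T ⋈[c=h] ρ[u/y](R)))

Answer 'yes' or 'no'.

E1 row counts bottom-up:
  R → 4
  ρ[u/y](R) → 4
  T → 6
  (ρ[u/y](R) ⋈[h=c] T) → 1
E2 row counts bottom-up:
  T → 6
  R → 4
  ρ[u/y](R) → 4
  (T ⋈[c=h] ρ[u/y](R)) → 1
  π[h,u,w,c,z]((T ⋈[c=h] ρ[u/y](R))) → 1

E1 and E2 produce the same multiset:
h | u | w | c | z
7 | r | q | 7 | r

yes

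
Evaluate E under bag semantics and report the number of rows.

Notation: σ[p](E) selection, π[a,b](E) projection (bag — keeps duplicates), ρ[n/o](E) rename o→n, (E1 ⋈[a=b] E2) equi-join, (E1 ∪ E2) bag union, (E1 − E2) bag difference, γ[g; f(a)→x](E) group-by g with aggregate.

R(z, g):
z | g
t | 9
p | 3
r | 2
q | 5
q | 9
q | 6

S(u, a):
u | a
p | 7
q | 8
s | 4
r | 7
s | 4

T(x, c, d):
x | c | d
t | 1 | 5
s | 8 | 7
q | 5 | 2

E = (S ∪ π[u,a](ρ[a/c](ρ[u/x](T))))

Subexpression sizes:
  S → 5
  T → 3
  ρ[u/x](T) → 3
  ρ[a/c](ρ[u/x](T)) → 3
  π[u,a](ρ[a/c](ρ[u/x](T))) → 3
  (S ∪ π[u,a](ρ[a/c](ρ[u/x](T)))) → 8

|E| = 8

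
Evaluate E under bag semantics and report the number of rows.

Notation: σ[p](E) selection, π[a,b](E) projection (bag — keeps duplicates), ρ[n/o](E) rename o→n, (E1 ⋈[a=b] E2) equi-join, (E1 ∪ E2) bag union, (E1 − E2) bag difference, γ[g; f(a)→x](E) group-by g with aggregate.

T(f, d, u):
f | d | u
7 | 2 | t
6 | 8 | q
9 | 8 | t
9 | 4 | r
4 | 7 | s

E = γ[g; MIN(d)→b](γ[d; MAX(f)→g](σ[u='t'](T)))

Subexpression sizes:
  T → 5
  σ[u='t'](T) → 2
  γ[d; MAX(f)→g](σ[u='t'](T)) → 2
  γ[g; MIN(d)→b](γ[d; MAX(f)→g](σ[u='t'](T))) → 2

|E| = 2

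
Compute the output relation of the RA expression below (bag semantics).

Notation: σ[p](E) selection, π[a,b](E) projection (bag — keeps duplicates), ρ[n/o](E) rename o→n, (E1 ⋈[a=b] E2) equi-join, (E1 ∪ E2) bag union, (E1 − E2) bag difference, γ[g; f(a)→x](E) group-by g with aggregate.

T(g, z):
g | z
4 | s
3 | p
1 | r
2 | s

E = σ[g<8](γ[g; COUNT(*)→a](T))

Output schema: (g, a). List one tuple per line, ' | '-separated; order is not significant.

Row counts bottom-up:
  T → 4
  γ[g; COUNT(*)→a](T) → 4
  σ[g<8](γ[g; COUNT(*)→a](T)) → 4

== RESULT ==
g | a
1 | 1
2 | 1
3 | 1
4 | 1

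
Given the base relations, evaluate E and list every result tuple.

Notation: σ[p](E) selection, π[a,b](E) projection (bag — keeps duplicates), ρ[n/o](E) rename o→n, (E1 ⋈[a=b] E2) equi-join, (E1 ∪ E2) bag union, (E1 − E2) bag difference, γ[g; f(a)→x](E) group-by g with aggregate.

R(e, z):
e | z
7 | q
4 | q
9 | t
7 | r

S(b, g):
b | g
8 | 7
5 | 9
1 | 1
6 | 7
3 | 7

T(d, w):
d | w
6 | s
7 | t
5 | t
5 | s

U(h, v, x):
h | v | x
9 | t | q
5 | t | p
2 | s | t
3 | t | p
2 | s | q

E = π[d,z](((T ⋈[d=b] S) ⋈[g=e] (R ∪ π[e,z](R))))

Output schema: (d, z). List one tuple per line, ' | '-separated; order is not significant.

Subexpression sizes:
  T → 4
  S → 5
  (T ⋈[d=b] S) → 3
  R → 4
  R → 4
  π[e,z](R) → 4
  (R ∪ π[e,z](R)) → 8
  ((T ⋈[d=b] S) ⋈[g=e] (R ∪ π[e,z](R))) → 8
  π[d,z](((T ⋈[d=b] S) ⋈[g=e] (R ∪ π[e,z](R)))) → 8

== RESULT ==
d | z
5 | t
5 | t
5 | t
5 | t
6 | q
6 | q
6 | r
6 | r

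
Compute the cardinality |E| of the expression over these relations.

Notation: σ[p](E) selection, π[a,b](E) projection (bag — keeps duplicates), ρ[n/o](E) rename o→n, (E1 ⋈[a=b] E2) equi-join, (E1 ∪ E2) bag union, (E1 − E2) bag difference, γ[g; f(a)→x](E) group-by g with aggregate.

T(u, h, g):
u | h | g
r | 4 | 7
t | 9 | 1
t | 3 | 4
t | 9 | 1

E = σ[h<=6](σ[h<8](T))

Per-node cardinality:
  T → 4
  σ[h<8](T) → 2
  σ[h<=6](σ[h<8](T)) → 2

|E| = 2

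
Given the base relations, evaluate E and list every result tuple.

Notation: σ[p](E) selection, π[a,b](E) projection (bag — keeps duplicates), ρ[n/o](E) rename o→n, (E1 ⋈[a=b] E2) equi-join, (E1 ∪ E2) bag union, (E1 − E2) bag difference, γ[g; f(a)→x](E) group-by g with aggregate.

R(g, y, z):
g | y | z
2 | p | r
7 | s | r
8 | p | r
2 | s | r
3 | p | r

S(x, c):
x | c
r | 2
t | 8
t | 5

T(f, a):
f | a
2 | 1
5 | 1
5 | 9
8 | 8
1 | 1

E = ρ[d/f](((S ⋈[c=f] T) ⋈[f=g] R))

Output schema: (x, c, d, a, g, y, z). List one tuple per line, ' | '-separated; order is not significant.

Row counts bottom-up:
  S → 3
  T → 5
  (S ⋈[c=f] T) → 4
  R → 5
  ((S ⋈[c=f] T) ⋈[f=g] R) → 3
  ρ[d/f](((S ⋈[c=f] T) ⋈[f=g] R)) → 3

== RESULT ==
x | c | d | a | g | y | z
r | 2 | 2 | 1 | 2 | p | r
r | 2 | 2 | 1 | 2 | s | r
t | 8 | 8 | 8 | 8 | p | r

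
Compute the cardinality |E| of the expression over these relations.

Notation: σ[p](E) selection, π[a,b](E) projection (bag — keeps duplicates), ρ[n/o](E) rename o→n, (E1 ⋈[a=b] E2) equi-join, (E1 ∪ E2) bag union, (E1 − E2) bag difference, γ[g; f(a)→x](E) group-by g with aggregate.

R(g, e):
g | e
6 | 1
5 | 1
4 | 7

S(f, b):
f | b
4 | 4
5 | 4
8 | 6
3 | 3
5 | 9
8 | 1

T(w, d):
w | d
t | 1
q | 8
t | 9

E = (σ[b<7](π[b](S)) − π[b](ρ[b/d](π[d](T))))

Stepwise |·|:
  S → 6
  π[b](S) → 6
  σ[b<7](π[b](S)) → 5
  T → 3
  π[d](T) → 3
  ρ[b/d](π[d](T)) → 3
  π[b](ρ[b/d](π[d](T))) → 3
  (σ[b<7](π[b](S)) − π[b](ρ[b/d](π[d](T)))) → 4

|E| = 4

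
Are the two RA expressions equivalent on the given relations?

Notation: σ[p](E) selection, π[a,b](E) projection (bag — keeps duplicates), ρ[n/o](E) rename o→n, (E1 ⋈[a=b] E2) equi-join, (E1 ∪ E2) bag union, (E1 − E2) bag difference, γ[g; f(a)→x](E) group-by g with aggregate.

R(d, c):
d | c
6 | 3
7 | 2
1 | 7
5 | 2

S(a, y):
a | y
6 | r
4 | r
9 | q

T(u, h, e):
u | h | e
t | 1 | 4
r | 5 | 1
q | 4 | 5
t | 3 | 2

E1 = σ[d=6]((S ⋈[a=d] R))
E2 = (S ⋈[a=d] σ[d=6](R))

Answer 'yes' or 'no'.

E1 stepwise |·|:
  S → 3
  R → 4
  (S ⋈[a=d] R) → 1
  σ[d=6]((S ⋈[a=d] R)) → 1
E2 stepwise |·|:
  S → 3
  R → 4
  σ[d=6](R) → 1
  (S ⋈[a=d] σ[d=6](R)) → 1

E1 and E2 produce the same multiset:
a | y | d | c
6 | r | 6 | 3

yes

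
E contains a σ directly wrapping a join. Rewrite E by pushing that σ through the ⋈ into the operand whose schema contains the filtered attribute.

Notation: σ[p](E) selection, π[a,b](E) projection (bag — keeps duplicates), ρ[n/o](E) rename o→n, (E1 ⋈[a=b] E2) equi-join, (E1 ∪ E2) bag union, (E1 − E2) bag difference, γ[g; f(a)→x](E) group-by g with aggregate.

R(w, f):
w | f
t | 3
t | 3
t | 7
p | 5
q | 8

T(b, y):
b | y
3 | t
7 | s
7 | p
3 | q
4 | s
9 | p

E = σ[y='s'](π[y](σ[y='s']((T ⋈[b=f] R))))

σ filters on y, owned by the left side.
E' = σ[y='s'](π[y]((σ[y='s'](T) ⋈[b=f] R)))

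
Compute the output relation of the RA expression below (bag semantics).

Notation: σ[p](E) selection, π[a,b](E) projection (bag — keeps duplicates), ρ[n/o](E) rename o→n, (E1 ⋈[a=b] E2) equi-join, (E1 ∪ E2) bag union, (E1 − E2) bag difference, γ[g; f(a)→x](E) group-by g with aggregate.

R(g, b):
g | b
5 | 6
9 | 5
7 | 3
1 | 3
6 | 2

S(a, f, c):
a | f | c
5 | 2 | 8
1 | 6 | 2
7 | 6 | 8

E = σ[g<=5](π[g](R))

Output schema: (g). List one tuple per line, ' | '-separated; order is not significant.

Row counts bottom-up:
  R → 5
  π[g](R) → 5
  σ[g<=5](π[g](R)) → 2

== RESULT ==
g
1
5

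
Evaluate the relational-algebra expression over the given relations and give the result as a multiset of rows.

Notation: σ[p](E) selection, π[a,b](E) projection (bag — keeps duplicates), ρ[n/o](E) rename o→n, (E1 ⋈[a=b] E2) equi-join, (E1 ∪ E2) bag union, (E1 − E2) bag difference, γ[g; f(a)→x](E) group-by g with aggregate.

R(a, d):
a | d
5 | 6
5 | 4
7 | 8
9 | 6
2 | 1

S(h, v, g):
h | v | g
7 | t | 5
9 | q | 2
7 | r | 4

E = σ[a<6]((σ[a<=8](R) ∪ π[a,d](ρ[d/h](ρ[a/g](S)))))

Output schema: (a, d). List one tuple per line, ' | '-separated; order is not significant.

Per-node cardinality:
  R → 5
  σ[a<=8](R) → 4
  S → 3
  ρ[a/g](S) → 3
  ρ[d/h](ρ[a/g](S)) → 3
  π[a,d](ρ[d/h](ρ[a/g](S))) → 3
  (σ[a<=8](R) ∪ π[a,d](ρ[d/h](ρ[a/g](S)))) → 7
  σ[a<6]((σ[a<=8](R) ∪ π[a,d](ρ[d/h](ρ[a/g](S))))) → 6

== RESULT ==
a | d
2 | 1
2 | 9
4 | 7
5 | 4
5 | 6
5 | 7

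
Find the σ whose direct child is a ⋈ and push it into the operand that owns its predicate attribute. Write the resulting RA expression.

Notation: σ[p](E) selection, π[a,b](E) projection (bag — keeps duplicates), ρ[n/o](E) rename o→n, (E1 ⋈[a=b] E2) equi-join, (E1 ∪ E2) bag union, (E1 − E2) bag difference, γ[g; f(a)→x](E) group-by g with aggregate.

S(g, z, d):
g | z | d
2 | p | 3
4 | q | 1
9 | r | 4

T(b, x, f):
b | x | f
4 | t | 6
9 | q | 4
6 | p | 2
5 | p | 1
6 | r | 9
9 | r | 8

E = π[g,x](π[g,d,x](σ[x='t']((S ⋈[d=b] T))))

σ filters on x, owned by the right side.
E' = π[g,x](π[g,d,x]((S ⋈[d=b] σ[x='t'](T))))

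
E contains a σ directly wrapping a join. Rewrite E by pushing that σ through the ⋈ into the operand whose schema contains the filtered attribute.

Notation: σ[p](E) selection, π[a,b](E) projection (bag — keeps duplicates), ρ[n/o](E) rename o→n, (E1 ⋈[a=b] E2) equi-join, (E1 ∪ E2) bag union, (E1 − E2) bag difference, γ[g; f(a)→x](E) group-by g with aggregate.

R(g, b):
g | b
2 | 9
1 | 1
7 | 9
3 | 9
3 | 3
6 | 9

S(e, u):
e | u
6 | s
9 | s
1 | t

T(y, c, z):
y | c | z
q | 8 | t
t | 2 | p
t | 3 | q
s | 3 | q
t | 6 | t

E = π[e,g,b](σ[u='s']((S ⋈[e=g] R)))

σ filters on u, owned by the left side.
E' = π[e,g,b]((σ[u='s'](S) ⋈[e=g] R))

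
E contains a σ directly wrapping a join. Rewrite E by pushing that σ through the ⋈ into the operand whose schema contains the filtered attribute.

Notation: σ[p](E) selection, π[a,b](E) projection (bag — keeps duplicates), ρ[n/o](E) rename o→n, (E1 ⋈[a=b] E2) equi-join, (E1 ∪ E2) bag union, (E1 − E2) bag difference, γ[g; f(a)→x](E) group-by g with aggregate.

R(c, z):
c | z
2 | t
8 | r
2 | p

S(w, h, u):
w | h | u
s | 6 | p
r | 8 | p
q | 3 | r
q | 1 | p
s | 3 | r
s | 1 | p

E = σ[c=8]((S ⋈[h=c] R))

σ filters on c, owned by the right side.
E' = (S ⋈[h=c] σ[c=8](R))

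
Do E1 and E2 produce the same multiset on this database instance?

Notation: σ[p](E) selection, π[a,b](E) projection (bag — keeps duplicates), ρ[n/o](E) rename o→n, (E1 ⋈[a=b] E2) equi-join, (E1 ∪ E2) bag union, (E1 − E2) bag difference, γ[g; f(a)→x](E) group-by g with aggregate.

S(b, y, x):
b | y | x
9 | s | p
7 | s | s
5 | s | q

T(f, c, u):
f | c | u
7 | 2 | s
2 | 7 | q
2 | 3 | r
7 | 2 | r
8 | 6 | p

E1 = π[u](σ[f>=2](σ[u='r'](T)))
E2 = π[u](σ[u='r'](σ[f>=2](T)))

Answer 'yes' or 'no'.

E1 per-node cardinality:
  T → 5
  σ[u='r'](T) → 2
  σ[f>=2](σ[u='r'](T)) → 2
  π[u](σ[f>=2](σ[u='r'](T))) → 2
E2 per-node cardinality:
  T → 5
  σ[f>=2](T) → 5
  σ[u='r'](σ[f>=2](T)) → 2
  π[u](σ[u='r'](σ[f>=2](T))) → 2

E1 and E2 produce the same multiset:
u
r
r

yes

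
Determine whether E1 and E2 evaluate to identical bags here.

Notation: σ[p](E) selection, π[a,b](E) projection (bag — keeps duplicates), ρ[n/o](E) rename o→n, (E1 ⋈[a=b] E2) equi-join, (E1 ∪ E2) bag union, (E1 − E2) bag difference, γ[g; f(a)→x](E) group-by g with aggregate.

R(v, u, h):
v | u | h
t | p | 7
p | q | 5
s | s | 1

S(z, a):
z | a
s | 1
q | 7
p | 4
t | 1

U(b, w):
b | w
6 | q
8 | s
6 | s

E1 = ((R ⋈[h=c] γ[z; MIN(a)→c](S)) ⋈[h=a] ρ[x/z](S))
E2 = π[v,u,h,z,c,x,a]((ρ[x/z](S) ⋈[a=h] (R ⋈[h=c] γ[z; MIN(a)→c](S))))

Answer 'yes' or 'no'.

E1 row counts bottom-up:
  R → 3
  S → 4
  γ[z; MIN(a)→c](S) → 4
  (R ⋈[h=c] γ[z; MIN(a)→c](S)) → 3
  S → 4
  ρ[x/z](S) → 4
  ((R ⋈[h=c] γ[z; MIN(a)→c](S)) ⋈[h=a] ρ[x/z](S)) → 5
E2 row counts bottom-up:
  S → 4
  ρ[x/z](S) → 4
  R → 3
  S → 4
  γ[z; MIN(a)→c](S) → 4
  (R ⋈[h=c] γ[z; MIN(a)→c](S)) → 3
  (ρ[x/z](S) ⋈[a=h] (R ⋈[h=c] γ[z; MIN(a)→c](S))) → 5
  π[v,u,h,z,c,x,a]((ρ[x/z](S) ⋈[a=h] (R ⋈[h=c] γ[z; MIN(a)→c](S)))) → 5

E1 and E2 produce the same multiset:
v | u | h | z | c | x | a
s | s | 1 | s | 1 | s | 1
s | s | 1 | s | 1 | t | 1
s | s | 1 | t | 1 | s | 1
s | s | 1 | t | 1 | t | 1
t | p | 7 | q | 7 | q | 7

yes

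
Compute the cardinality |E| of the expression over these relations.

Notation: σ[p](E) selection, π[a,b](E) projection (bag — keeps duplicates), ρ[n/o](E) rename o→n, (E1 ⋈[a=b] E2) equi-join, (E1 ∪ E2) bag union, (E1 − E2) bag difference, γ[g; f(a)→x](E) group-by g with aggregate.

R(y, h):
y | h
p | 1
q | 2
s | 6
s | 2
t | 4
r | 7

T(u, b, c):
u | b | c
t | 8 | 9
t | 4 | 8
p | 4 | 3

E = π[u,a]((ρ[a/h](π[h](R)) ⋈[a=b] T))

Subexpression sizes:
  R → 6
  π[h](R) → 6
  ρ[a/h](π[h](R)) → 6
  T → 3
  (ρ[a/h](π[h](R)) ⋈[a=b] T) → 2
  π[u,a]((ρ[a/h](π[h](R)) ⋈[a=b] T)) → 2

|E| = 2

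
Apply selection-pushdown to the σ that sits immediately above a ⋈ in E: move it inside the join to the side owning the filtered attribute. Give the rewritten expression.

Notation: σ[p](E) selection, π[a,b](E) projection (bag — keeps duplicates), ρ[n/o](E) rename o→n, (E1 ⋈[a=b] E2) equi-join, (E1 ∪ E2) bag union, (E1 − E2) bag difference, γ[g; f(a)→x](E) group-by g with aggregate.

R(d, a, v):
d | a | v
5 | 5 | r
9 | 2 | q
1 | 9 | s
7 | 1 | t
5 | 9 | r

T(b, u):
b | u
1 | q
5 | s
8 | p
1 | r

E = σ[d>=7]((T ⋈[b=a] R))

σ filters on d, owned by the right side.
E' = (T ⋈[b=a] σ[d>=7](R))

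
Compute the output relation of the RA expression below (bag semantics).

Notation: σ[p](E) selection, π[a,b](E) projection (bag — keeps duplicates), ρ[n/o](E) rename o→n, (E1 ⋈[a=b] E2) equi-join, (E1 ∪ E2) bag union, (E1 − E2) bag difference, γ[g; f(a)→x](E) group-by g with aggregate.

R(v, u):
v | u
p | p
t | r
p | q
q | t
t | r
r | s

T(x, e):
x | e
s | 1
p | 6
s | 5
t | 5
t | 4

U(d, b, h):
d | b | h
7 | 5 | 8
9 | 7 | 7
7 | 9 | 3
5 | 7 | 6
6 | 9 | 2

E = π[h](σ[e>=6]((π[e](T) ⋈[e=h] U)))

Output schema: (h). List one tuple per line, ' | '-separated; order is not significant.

Stepwise |·|:
  T → 5
  π[e](T) → 5
  U → 5
  (π[e](T) ⋈[e=h] U) → 1
  σ[e>=6]((π[e](T) ⋈[e=h] U)) → 1
  π[h](σ[e>=6]((π[e](T) ⋈[e=h] U))) → 1

== RESULT ==
h
6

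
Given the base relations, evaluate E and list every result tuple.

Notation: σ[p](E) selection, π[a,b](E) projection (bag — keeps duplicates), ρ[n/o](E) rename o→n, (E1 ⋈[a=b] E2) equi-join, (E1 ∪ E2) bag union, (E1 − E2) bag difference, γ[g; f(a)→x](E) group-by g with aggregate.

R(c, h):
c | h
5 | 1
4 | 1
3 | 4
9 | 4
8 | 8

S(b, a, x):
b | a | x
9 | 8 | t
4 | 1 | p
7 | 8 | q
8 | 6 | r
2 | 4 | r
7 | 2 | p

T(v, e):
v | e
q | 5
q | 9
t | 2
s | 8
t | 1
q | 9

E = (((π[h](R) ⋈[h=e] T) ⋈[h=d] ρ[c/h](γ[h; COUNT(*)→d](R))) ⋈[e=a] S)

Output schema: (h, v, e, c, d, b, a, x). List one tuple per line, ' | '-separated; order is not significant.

Per-node cardinality:
  R → 5
  π[h](R) → 5
  T → 6
  (π[h](R) ⋈[h=e] T) → 3
  R → 5
  γ[h; COUNT(*)→d](R) → 3
  ρ[c/h](γ[h; COUNT(*)→d](R)) → 3
  ((π[h](R) ⋈[h=e] T) ⋈[h=d] ρ[c/h](γ[h; COUNT(*)→d](R))) → 2
  S → 6
  (((π[h](R) ⋈[h=e] T) ⋈[h=d] ρ[c/h](γ[h; COUNT(*)→d](R))) ⋈[e=a] S) → 2

== RESULT ==
h | v | e | c | d | b | a | x
1 | t | 1 | 8 | 1 | 4 | 1 | p
1 | t | 1 | 8 | 1 | 4 | 1 | p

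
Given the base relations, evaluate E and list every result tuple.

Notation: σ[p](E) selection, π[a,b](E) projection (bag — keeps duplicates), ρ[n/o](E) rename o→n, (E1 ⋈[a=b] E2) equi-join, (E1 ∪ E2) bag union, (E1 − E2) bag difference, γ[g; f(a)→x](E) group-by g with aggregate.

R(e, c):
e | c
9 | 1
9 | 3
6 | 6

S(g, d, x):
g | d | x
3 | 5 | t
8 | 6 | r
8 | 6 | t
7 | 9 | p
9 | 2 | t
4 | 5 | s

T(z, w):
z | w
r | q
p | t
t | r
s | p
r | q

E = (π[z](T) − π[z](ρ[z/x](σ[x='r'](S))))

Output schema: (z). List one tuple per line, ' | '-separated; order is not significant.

Subexpression sizes:
  T → 5
  π[z](T) → 5
  S → 6
  σ[x='r'](S) → 1
  ρ[z/x](σ[x='r'](S)) → 1
  π[z](ρ[z/x](σ[x='r'](S))) → 1
  (π[z](T) − π[z](ρ[z/x](σ[x='r'](S)))) → 4

== RESULT ==
z
p
r
s
t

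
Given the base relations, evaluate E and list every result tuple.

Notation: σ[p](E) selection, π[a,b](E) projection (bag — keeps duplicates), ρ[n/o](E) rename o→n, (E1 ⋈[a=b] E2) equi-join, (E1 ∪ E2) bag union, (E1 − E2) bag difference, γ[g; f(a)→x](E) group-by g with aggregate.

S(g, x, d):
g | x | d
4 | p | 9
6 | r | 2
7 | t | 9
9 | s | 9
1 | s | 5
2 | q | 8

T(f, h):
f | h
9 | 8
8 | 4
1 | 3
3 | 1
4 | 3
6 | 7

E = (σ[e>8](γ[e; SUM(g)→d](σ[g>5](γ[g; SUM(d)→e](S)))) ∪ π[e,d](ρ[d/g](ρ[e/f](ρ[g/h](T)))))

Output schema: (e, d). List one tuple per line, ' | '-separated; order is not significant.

Stepwise |·|:
  S → 6
  γ[g; SUM(d)→e](S) → 6
  σ[g>5](γ[g; SUM(d)→e](S)) → 3
  γ[e; SUM(g)→d](σ[g>5](γ[g; SUM(d)→e](S))) → 2
  σ[e>8](γ[e; SUM(g)→d](σ[g>5](γ[g; SUM(d)→e](S)))) → 1
  T → 6
  ρ[g/h](T) → 6
  ρ[e/f](ρ[g/h](T)) → 6
  ρ[d/g](ρ[e/f](ρ[g/h](T))) → 6
  π[e,d](ρ[d/g](ρ[e/f](ρ[g/h](T)))) → 6
  (σ[e>8](γ[e; SUM(g)→d](σ[g>5](γ[g; SUM(d)→e](S)))) ∪ π[e,d](ρ[d/g](ρ[e/f](ρ[g/h](T))))) → 7

== RESULT ==
e | d
1 | 3
3 | 1
4 | 3
6 | 7
8 | 4
9 | 8
9 | 16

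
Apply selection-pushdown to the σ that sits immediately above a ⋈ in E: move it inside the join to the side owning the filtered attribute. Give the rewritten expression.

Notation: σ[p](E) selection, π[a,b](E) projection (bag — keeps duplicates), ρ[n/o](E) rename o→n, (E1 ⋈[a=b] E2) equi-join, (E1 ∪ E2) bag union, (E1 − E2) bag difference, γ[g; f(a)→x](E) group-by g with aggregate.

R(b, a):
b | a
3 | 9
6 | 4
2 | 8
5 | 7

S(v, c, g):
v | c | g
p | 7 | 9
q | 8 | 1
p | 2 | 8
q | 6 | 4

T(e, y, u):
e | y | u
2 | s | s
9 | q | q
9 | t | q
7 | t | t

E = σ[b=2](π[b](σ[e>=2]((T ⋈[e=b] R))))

σ filters on e, owned by the left side.
E' = σ[b=2](π[b]((σ[e>=2](T) ⋈[e=b] R)))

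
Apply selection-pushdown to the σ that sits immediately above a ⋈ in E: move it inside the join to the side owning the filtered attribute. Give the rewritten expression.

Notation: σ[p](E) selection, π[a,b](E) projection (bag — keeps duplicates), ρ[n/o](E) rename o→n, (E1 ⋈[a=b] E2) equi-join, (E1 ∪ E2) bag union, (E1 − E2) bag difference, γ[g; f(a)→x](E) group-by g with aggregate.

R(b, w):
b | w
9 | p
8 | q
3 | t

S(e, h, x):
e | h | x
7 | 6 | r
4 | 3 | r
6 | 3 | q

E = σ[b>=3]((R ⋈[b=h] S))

σ filters on b, owned by the left side.
E' = (σ[b>=3](R) ⋈[b=h] S)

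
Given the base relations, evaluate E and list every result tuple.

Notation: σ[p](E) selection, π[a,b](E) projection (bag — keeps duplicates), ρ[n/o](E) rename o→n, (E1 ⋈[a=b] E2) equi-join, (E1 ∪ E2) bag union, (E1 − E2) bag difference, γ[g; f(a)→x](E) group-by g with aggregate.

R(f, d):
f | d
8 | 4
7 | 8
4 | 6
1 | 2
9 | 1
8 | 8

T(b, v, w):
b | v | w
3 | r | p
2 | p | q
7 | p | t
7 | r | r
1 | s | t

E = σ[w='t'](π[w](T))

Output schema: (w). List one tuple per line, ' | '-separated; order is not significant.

Row counts bottom-up:
  T → 5
  π[w](T) → 5
  σ[w='t'](π[w](T)) → 2

== RESULT ==
w
t
t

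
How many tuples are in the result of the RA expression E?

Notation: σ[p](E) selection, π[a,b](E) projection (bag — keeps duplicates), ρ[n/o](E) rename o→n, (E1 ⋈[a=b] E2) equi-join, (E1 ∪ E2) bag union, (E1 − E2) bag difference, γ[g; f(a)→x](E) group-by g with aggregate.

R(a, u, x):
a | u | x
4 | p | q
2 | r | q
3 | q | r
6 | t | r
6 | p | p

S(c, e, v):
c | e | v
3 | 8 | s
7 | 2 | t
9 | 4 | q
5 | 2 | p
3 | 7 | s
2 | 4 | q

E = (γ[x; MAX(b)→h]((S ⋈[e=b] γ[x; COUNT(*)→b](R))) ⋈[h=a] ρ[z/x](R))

Row counts bottom-up:
  S → 6
  R → 5
  γ[x; COUNT(*)→b](R) → 3
  (S ⋈[e=b] γ[x; COUNT(*)→b](R)) → 4
  γ[x; MAX(b)→h]((S ⋈[e=b] γ[x; COUNT(*)→b](R))) → 2
  R → 5
  ρ[z/x](R) → 5
  (γ[x; MAX(b)→h]((S ⋈[e=b] γ[x; COUNT(*)→b](R))) ⋈[h=a] ρ[z/x](R)) → 2

|E| = 2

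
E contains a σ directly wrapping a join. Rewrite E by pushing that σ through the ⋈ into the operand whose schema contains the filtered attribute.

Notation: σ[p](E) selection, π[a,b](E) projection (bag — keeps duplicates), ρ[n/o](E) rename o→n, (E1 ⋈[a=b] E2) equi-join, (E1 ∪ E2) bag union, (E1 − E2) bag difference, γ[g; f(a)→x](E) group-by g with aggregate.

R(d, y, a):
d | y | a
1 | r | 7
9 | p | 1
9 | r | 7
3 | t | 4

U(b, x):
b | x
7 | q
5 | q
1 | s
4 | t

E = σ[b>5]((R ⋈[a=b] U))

σ filters on b, owned by the right side.
E' = (R ⋈[a=b] σ[b>5](U))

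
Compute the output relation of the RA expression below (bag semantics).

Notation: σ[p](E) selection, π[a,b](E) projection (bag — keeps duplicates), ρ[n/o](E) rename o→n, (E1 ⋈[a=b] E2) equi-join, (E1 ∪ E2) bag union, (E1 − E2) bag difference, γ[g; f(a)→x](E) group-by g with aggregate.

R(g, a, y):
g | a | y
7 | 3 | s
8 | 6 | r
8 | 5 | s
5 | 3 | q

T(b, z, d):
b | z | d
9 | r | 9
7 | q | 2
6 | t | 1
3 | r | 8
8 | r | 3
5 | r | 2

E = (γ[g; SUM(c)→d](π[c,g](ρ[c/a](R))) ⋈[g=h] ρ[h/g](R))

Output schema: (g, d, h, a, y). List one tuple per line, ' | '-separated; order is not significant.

Stepwise |·|:
  R → 4
  ρ[c/a](R) → 4
  π[c,g](ρ[c/a](R)) → 4
  γ[g; SUM(c)→d](π[c,g](ρ[c/a](R))) → 3
  R → 4
  ρ[h/g](R) → 4
  (γ[g; SUM(c)→d](π[c,g](ρ[c/a](R))) ⋈[g=h] ρ[h/g](R)) → 4

== RESULT ==
g | d | h | a | y
5 | 3 | 5 | 3 | q
7 | 3 | 7 | 3 | s
8 | 11 | 8 | 5 | s
8 | 11 | 8 | 6 | r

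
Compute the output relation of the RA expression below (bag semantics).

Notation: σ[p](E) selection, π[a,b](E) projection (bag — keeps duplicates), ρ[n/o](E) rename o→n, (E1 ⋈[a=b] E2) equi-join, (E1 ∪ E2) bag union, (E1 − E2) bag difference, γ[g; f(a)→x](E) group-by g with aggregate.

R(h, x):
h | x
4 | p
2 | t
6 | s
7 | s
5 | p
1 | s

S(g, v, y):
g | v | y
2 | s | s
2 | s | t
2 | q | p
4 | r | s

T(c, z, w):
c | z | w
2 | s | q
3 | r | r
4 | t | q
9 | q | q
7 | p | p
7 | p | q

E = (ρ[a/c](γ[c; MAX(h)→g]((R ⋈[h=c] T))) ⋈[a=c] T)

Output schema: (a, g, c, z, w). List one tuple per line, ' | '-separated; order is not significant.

Stepwise |·|:
  R → 6
  T → 6
  (R ⋈[h=c] T) → 4
  γ[c; MAX(h)→g]((R ⋈[h=c] T)) → 3
  ρ[a/c](γ[c; MAX(h)→g]((R ⋈[h=c] T))) → 3
  T → 6
  (ρ[a/c](γ[c; MAX(h)→g]((R ⋈[h=c] T))) ⋈[a=c] T) → 4

== RESULT ==
a | g | c | z | w
2 | 2 | 2 | s | q
4 | 4 | 4 | t | q
7 | 7 | 7 | p | p
7 | 7 | 7 | p | q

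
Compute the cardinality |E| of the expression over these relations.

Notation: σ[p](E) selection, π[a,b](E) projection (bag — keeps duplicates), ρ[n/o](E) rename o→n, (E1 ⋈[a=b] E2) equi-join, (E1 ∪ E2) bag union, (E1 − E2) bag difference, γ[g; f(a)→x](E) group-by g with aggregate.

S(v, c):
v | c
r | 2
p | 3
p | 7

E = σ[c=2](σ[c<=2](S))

Subexpression sizes:
  S → 3
  σ[c<=2](S) → 1
  σ[c=2](σ[c<=2](S)) → 1

|E| = 1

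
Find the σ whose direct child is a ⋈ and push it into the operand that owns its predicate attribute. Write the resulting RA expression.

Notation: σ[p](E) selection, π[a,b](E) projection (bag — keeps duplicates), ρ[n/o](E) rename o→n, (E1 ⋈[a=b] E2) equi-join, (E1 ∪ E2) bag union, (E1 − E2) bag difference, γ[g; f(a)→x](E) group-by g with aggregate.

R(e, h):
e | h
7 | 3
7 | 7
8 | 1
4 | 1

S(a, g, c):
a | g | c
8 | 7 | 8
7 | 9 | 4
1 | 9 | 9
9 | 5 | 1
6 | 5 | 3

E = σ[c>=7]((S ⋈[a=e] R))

σ filters on c, owned by the left side.
E' = (σ[c>=7](S) ⋈[a=e] R)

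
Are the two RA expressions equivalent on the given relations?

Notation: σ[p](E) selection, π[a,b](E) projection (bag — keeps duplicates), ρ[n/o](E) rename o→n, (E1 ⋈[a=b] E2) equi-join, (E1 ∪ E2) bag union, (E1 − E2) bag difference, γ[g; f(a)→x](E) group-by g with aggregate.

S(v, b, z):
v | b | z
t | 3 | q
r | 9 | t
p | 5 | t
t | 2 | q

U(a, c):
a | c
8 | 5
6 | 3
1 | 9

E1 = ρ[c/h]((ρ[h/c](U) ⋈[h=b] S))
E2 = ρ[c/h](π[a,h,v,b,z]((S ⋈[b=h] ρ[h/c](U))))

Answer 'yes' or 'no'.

E1 subexpression sizes:
  U → 3
  ρ[h/c](U) → 3
  S → 4
  (ρ[h/c](U) ⋈[h=b] S) → 3
  ρ[c/h]((ρ[h/c](U) ⋈[h=b] S)) → 3
E2 subexpression sizes:
  S → 4
  U → 3
  ρ[h/c](U) → 3
  (S ⋈[b=h] ρ[h/c](U)) → 3
  π[a,h,v,b,z]((S ⋈[b=h] ρ[h/c](U))) → 3
  ρ[c/h](π[a,h,v,b,z]((S ⋈[b=h] ρ[h/c](U)))) → 3

E1 and E2 produce the same multiset:
a | c | v | b | z
1 | 9 | r | 9 | t
6 | 3 | t | 3 | q
8 | 5 | p | 5 | t

yes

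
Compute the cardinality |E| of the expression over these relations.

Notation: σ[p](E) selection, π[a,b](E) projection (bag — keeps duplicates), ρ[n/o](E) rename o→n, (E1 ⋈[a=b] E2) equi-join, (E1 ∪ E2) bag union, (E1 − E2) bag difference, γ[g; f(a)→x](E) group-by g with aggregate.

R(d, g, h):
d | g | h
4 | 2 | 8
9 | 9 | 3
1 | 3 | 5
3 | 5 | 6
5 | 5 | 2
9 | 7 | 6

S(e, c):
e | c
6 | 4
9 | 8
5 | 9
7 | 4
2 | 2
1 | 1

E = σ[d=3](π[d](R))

Subexpression sizes:
  R → 6
  π[d](R) → 6
  σ[d=3](π[d](R)) → 1

|E| = 1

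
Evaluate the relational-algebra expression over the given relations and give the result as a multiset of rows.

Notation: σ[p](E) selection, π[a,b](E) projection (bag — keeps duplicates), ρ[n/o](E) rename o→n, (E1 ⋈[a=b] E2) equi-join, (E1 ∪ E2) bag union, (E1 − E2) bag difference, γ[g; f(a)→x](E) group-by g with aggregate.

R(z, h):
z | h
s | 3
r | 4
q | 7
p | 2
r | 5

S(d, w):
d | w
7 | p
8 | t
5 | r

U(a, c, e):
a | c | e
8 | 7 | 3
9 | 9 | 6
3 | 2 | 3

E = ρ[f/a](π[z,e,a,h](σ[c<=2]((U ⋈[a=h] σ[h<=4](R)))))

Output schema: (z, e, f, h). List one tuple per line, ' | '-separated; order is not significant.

Row counts bottom-up:
  U → 3
  R → 5
  σ[h<=4](R) → 3
  (U ⋈[a=h] σ[h<=4](R)) → 1
  σ[c<=2]((U ⋈[a=h] σ[h<=4](R))) → 1
  π[z,e,a,h](σ[c<=2]((U ⋈[a=h] σ[h<=4](R)))) → 1
  ρ[f/a](π[z,e,a,h](σ[c<=2]((U ⋈[a=h] σ[h<=4](R))))) → 1

== RESULT ==
z | e | f | h
s | 3 | 3 | 3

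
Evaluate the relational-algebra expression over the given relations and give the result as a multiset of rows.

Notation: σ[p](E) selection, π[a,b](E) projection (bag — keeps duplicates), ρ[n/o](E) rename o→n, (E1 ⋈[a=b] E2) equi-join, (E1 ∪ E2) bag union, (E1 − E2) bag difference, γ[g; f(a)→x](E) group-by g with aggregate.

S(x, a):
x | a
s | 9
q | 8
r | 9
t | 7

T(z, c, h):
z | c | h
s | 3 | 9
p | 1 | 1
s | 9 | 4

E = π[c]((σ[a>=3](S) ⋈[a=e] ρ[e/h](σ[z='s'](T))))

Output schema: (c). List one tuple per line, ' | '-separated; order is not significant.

Row counts bottom-up:
  S → 4
  σ[a>=3](S) → 4
  T → 3
  σ[z='s'](T) → 2
  ρ[e/h](σ[z='s'](T)) → 2
  (σ[a>=3](S) ⋈[a=e] ρ[e/h](σ[z='s'](T))) → 2
  π[c]((σ[a>=3](S) ⋈[a=e] ρ[e/h](σ[z='s'](T)))) → 2

== RESULT ==
c
3
3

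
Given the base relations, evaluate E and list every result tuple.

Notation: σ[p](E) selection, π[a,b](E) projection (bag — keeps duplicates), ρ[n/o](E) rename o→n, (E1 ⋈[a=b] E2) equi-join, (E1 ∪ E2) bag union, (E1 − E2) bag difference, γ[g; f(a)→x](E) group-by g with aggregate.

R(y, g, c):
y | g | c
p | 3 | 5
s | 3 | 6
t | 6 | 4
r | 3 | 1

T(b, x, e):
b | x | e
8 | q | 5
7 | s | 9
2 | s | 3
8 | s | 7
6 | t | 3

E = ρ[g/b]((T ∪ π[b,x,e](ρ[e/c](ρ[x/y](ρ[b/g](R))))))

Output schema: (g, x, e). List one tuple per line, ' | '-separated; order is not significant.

Stepwise |·|:
  T → 5
  R → 4
  ρ[b/g](R) → 4
  ρ[x/y](ρ[b/g](R)) → 4
  ρ[e/c](ρ[x/y](ρ[b/g](R))) → 4
  π[b,x,e](ρ[e/c](ρ[x/y](ρ[b/g](R)))) → 4
  (T ∪ π[b,x,e](ρ[e/c](ρ[x/y](ρ[b/g](R))))) → 9
  ρ[g/b]((T ∪ π[b,x,e](ρ[e/c](ρ[x/y](ρ[b/g](R)))))) → 9

== RESULT ==
g | x | e
2 | s | 3
3 | p | 5
3 | r | 1
3 | s | 6
6 | t | 3
6 | t | 4
7 | s | 9
8 | q | 5
8 | s | 7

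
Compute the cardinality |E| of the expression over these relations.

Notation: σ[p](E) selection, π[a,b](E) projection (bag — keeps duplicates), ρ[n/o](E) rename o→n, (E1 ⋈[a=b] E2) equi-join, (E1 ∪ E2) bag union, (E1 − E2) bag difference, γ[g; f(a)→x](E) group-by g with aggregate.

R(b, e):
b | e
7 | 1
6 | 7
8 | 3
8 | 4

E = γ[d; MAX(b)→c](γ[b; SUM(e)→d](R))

Subexpression sizes:
  R → 4
  γ[b; SUM(e)→d](R) → 3
  γ[d; MAX(b)→c](γ[b; SUM(e)→d](R)) → 2

|E| = 2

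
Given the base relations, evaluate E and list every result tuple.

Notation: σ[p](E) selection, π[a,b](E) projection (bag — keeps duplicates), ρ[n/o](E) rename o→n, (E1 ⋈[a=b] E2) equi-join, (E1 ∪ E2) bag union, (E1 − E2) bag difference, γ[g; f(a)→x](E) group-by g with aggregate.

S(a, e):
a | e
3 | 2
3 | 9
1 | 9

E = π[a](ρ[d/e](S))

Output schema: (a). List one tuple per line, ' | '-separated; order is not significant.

Subexpression sizes:
  S → 3
  ρ[d/e](S) → 3
  π[a](ρ[d/e](S)) → 3

== RESULT ==
a
1
3
3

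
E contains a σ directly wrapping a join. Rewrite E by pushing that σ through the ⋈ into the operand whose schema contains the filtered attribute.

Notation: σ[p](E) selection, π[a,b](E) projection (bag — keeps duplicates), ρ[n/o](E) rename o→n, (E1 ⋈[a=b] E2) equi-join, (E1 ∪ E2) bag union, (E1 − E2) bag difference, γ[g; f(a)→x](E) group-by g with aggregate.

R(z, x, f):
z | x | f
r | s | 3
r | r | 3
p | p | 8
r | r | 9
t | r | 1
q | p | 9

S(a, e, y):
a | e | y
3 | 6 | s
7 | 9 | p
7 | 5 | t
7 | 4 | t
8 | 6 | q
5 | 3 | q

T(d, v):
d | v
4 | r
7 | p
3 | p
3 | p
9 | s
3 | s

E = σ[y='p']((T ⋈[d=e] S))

σ filters on y, owned by the right side.
E' = (T ⋈[d=e] σ[y='p'](S))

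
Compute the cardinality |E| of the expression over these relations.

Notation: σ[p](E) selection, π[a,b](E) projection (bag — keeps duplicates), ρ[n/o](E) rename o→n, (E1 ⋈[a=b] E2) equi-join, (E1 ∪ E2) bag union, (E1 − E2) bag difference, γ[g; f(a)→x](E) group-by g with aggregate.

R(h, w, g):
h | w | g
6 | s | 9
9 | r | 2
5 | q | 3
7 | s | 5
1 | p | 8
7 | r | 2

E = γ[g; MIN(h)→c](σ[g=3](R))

Subexpression sizes:
  R → 6
  σ[g=3](R) → 1
  γ[g; MIN(h)→c](σ[g=3](R)) → 1

|E| = 1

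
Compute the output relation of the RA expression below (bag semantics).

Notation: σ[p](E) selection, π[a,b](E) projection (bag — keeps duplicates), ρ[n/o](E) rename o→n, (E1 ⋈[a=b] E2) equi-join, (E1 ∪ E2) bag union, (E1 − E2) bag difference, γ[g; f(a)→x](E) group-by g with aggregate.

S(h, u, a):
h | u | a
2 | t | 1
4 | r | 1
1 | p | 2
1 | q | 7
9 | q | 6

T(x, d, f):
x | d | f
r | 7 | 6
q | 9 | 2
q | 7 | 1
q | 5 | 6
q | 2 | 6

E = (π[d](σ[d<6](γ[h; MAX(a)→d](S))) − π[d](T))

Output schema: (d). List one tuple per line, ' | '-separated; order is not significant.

Stepwise |·|:
  S → 5
  γ[h; MAX(a)→d](S) → 4
  σ[d<6](γ[h; MAX(a)→d](S)) → 2
  π[d](σ[d<6](γ[h; MAX(a)→d](S))) → 2
  T → 5
  π[d](T) → 5
  (π[d](σ[d<6](γ[h; MAX(a)→d](S))) − π[d](T)) → 2

== RESULT ==
d
1
1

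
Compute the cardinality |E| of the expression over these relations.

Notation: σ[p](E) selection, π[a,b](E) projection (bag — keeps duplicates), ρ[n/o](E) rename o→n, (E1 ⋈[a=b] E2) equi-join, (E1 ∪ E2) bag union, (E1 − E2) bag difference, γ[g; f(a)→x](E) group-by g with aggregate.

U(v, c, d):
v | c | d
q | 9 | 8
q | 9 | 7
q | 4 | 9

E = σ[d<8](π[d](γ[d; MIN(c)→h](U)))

Subexpression sizes:
  U → 3
  γ[d; MIN(c)→h](U) → 3
  π[d](γ[d; MIN(c)→h](U)) → 3
  σ[d<8](π[d](γ[d; MIN(c)→h](U))) → 1

|E| = 1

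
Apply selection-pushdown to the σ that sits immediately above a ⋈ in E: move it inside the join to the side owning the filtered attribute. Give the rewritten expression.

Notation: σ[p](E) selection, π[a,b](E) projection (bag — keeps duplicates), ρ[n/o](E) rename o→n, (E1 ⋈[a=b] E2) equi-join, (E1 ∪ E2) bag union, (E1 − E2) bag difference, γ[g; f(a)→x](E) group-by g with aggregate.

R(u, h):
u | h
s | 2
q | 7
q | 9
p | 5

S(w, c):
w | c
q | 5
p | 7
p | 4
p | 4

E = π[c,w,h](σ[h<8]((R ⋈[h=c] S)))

σ filters on h, owned by the left side.
E' = π[c,w,h]((σ[h<8](R) ⋈[h=c] S))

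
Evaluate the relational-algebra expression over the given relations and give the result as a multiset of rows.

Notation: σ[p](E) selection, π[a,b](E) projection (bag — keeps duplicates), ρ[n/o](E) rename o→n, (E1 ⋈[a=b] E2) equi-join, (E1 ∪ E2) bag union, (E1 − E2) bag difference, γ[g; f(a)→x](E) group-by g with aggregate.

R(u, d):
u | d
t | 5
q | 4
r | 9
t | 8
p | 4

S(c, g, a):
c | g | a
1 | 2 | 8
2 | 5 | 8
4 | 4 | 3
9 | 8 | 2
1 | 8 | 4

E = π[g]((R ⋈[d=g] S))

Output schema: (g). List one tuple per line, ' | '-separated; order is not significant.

Per-node cardinality:
  R → 5
  S → 5
  (R ⋈[d=g] S) → 5
  π[g]((R ⋈[d=g] S)) → 5

== RESULT ==
g
4
4
5
8
8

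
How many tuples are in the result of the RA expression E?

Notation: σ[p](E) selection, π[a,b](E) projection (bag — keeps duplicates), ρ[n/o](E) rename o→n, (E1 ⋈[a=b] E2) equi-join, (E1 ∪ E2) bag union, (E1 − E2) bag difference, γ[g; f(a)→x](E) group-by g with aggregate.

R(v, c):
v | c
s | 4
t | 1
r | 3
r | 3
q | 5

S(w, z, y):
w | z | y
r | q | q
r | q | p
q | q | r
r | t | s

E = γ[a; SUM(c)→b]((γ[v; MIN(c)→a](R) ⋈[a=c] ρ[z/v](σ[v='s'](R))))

Subexpression sizes:
  R → 5
  γ[v; MIN(c)→a](R) → 4
  R → 5
  σ[v='s'](R) → 1
  ρ[z/v](σ[v='s'](R)) → 1
  (γ[v; MIN(c)→a](R) ⋈[a=c] ρ[z/v](σ[v='s'](R))) → 1
  γ[a; SUM(c)→b]((γ[v; MIN(c)→a](R) ⋈[a=c] ρ[z/v](σ[v='s'](R)))) → 1

|E| = 1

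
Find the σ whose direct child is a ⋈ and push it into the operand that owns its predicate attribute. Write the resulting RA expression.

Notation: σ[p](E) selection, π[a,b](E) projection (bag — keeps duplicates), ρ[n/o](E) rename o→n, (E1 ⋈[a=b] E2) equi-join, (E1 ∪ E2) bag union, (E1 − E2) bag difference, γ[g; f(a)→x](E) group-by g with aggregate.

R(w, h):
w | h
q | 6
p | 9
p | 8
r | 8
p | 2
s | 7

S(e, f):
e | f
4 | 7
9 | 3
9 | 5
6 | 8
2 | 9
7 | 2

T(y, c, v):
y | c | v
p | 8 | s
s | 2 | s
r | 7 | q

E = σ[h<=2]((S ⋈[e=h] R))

σ filters on h, owned by the right side.
E' = (S ⋈[e=h] σ[h<=2](R))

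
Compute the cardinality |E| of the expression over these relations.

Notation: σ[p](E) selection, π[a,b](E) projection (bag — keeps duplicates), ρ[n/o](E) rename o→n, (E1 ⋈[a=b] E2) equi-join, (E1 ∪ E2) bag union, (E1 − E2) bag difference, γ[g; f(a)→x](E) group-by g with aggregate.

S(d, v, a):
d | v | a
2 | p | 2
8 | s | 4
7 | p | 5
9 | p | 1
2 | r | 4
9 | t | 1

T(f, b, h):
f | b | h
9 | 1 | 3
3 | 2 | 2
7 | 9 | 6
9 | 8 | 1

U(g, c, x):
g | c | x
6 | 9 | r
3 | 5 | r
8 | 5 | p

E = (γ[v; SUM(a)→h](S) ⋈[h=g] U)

Subexpression sizes:
  S → 6
  γ[v; SUM(a)→h](S) → 4
  U → 3
  (γ[v; SUM(a)→h](S) ⋈[h=g] U) → 1

|E| = 1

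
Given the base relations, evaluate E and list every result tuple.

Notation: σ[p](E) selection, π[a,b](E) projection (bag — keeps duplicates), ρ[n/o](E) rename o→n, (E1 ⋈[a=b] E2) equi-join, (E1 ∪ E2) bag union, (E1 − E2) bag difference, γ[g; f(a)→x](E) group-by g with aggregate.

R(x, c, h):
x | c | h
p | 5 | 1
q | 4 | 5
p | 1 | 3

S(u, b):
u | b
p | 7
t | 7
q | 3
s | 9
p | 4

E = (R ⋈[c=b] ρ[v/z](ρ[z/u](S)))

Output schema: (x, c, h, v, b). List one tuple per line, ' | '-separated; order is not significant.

Subexpression sizes:
  R → 3
  S → 5
  ρ[z/u](S) → 5
  ρ[v/z](ρ[z/u](S)) → 5
  (R ⋈[c=b] ρ[v/z](ρ[z/u](S))) → 1

== RESULT ==
x | c | h | v | b
q | 4 | 5 | p | 4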